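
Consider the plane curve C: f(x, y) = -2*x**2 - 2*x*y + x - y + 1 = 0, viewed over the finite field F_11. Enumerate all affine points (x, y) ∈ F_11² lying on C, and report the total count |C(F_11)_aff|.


Affine F_11-points: {(0, 1), (1, 0), (2, 10), (3, 9), (4, 8), (5, 0), (5, 1), (5, 2), (5, 3), (5, 4), (5, 5), (5, 6), (5, 7), (5, 8), (5, 9), (5, 10), (6, 6), (7, 5), (8, 4), (9, 3), (10, 2)}; count = 21.

For each of the 121 pairs (x, y) ∈ F_11², evaluate f(x, y) mod 11. Record the zeros.
  x = 0: [0↦1, 1↦0, 2↦10, 3↦9, 4↦8, 5↦7, 6↦6, 7↦5, 8↦4, 9↦3, 10↦2]  zeros at y ∈ {1}
  x = 1: [0↦0, 1↦8, 2↦5, 3↦2, 4↦10, 5↦7, 6↦4, 7↦1, 8↦9, 9↦6, 10↦3]  zeros at y ∈ {0}
  x = 2: [0↦6, 1↦1, 2↦7, 3↦2, 4↦8, 5↦3, 6↦9, 7↦4, 8↦10, 9↦5, 10↦0]  zeros at y ∈ {10}
  x = 3: [0↦8, 1↦1, 2↦5, 3↦9, 4↦2, 5↦6, 6↦10, 7↦3, 8↦7, 9↦0, 10↦4]  zeros at y ∈ {9}
  x = 4: [0↦6, 1↦8, 2↦10, 3↦1, 4↦3, 5↦5, 6↦7, 7↦9, 8↦0, 9↦2, 10↦4]  zeros at y ∈ {8}
  x = 5: [0↦0, 1↦0, 2↦0, 3↦0, 4↦0, 5↦0, 6↦0, 7↦0, 8↦0, 9↦0, 10↦0]  zeros at y ∈ {0, 1, 2, 3, 4, 5, 6, 7, 8, 9, 10}
  x = 6: [0↦1, 1↦10, 2↦8, 3↦6, 4↦4, 5↦2, 6↦0, 7↦9, 8↦7, 9↦5, 10↦3]  zeros at y ∈ {6}
  x = 7: [0↦9, 1↦5, 2↦1, 3↦8, 4↦4, 5↦0, 6↦7, 7↦3, 8↦10, 9↦6, 10↦2]  zeros at y ∈ {5}
  x = 8: [0↦2, 1↦7, 2↦1, 3↦6, 4↦0, 5↦5, 6↦10, 7↦4, 8↦9, 9↦3, 10↦8]  zeros at y ∈ {4}
  x = 9: [0↦2, 1↦5, 2↦8, 3↦0, 4↦3, 5↦6, 6↦9, 7↦1, 8↦4, 9↦7, 10↦10]  zeros at y ∈ {3}
  x = 10: [0↦9, 1↦10, 2↦0, 3↦1, 4↦2, 5↦3, 6↦4, 7↦5, 8↦6, 9↦7, 10↦8]  zeros at y ∈ {2}
Collecting zeros: affine points = {(0, 1), (1, 0), (2, 10), (3, 9), (4, 8), (5, 0), (5, 1), (5, 2), (5, 3), (5, 4), (5, 5), (5, 6), (5, 7), (5, 8), (5, 9), (5, 10), (6, 6), (7, 5), (8, 4), (9, 3), (10, 2)}.
Total count |C(F_11)_aff| = 21.


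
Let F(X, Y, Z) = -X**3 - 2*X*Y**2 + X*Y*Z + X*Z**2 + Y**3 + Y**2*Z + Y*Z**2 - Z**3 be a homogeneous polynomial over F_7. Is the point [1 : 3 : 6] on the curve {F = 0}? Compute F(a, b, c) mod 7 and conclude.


F(1,3,6) ≡ 1 (mod 7); P is NOT on the curve.

Evaluate F(1, 3, 6) term-by-term (mod 7).
  -X**3 ↦ -1·1·1·1 = -1
  -2*X*Y**2 ↦ -2·1·9·1 = -18
  X*Y*Z ↦ 1·1·3·6 = 18
  X*Z**2 ↦ 1·1·1·36 = 36
  Y**3 ↦ 1·1·27·1 = 27
  Y**2*Z ↦ 1·1·9·6 = 54
  Y*Z**2 ↦ 1·1·3·36 = 108
  -Z**3 ↦ -1·1·1·216 = -216
Sum: F(1, 3, 6) = (-1) + (-18) + (18) + (36) + (27) + (54) + (108) + (-216) = 8.
Reducing mod 7: 8 ≡ 1 (mod 7).
Since F(a, b, c) ≡ 1 ≠ 0 (mod 7), P does NOT lie on the curve.


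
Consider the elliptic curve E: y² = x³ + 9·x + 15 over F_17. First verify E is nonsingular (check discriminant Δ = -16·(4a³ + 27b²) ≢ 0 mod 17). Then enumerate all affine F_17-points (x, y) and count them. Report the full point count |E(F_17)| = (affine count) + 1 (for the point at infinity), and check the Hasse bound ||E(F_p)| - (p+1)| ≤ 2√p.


Affine points = {(0, 7), (0, 10), (1, 5), (1, 12), (3, 1), (3, 16), (4, 8), (4, 9), (5, 7), (5, 10), (6, 8), (6, 9), (7, 8), (7, 9), (8, 2), (8, 15), (9, 3), (9, 14), (10, 0), (11, 0), (12, 7), (12, 10), (13, 0)}; affine count = 23; |E(F_17)| = 24.

Discriminant check: Δ ∝ 4a³ + 27b² = 4·9³ + 27·15² = 4·729 + 27·225 ≡ 15 (mod 17). Nonzero ⇒ E is nonsingular.
For each x ∈ F_17, compute rhs = x³ + 9·x + 15 mod 17, then count y ∈ F_17 with y² ≡ rhs.
  x = 0: rhs = 15, matching y values: 7, 10 (2 points).
  x = 1: rhs = 8, matching y values: 5, 12 (2 points).
  x = 2: rhs = 7, matching y values: none (0 points).
  x = 3: rhs = 1, matching y values: 1, 16 (2 points).
  x = 4: rhs = 13, matching y values: 8, 9 (2 points).
  x = 5: rhs = 15, matching y values: 7, 10 (2 points).
  x = 6: rhs = 13, matching y values: 8, 9 (2 points).
  x = 7: rhs = 13, matching y values: 8, 9 (2 points).
  x = 8: rhs = 4, matching y values: 2, 15 (2 points).
  x = 9: rhs = 9, matching y values: 3, 14 (2 points).
  x = 10: rhs = 0, matching y values: 0 (1 points).
  x = 11: rhs = 0, matching y values: 0 (1 points).
  x = 12: rhs = 15, matching y values: 7, 10 (2 points).
  x = 13: rhs = 0, matching y values: 0 (1 points).
  x = 14: rhs = 12, matching y values: none (0 points).
  x = 15: rhs = 6, matching y values: none (0 points).
  x = 16: rhs = 5, matching y values: none (0 points).
Total affine count: 23.
Full point count |E(F_17)| = 23 + 1 = 24.
Hasse bound: |24 − (17+1)| = |6| = 6 ≤ 2√17 ≈ 8.2462 ✓.


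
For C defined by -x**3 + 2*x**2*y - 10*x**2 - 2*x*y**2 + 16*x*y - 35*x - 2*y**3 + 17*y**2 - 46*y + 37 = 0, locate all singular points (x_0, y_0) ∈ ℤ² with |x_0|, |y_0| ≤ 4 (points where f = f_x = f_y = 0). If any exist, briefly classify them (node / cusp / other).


Singular points: {(-1, 3)}; classification: node.

Compute partial derivatives:
  f_x = -3*x**2 + 4*x*y - 20*x - 2*y**2 + 16*y - 35.
  f_y = 2*x**2 - 4*x*y + 16*x - 6*y**2 + 34*y - 46.
Scan x_0 ∈ {−4, ..., 4}. For each x_0, f_y(x_0, y) is a polynomial in y; find its integer roots y ∈ {−4, ..., 4}, then test f_x and f at those candidates.
  x = -4: f_y(-4, y) = -6*y**2 + 50*y - 78; no integer root y with |y| ≤ 4.
  x = -3: f_y(-3, y) = -6*y**2 + 46*y - 76; no integer root y with |y| ≤ 4.
  x = -2: f_y(-2, y) = -6*y**2 + 42*y - 70; no integer root y with |y| ≤ 4.
  x = -1: f_y(-1, y) = -6*y**2 + 38*y - 60; vanishes at y ∈ {3}. (-1, 3): f_x = 0, f = 0 — SINGULAR.
  x = 0: f_y(0, y) = -6*y**2 + 34*y - 46; no integer root y with |y| ≤ 4.
  x = 1: f_y(1, y) = -6*y**2 + 30*y - 28; no integer root y with |y| ≤ 4.
  x = 2: f_y(2, y) = -6*y**2 + 26*y - 6; no integer root y with |y| ≤ 4.
  x = 3: f_y(3, y) = -6*y**2 + 22*y + 20; no integer root y with |y| ≤ 4.
  x = 4: f_y(4, y) = -6*y**2 + 18*y + 50; no integer root y with |y| ≤ 4.
Only singular point on the grid: (-1, 3).
Classify: substitute x = -1 + u, y = 3 + v and expand: f = -u**3 + 2*u**2*v - u**2 - 2*u*v**2 - 2*v**3 + v**2.
No constant or linear terms (consistent with a singular point). Quadratic part: -u**2 + v**2. Cubic part: -u**3 + 2*u**2*v - 2*u*v**2 - 2*v**3.
The quadratic part v**2 - u**2 = (v − u)(v + u) splits into two distinct linear factors, so there are two distinct tangent lines y − 3 = ±(x − -1) — this is a node (ordinary double point).
Classification: node.


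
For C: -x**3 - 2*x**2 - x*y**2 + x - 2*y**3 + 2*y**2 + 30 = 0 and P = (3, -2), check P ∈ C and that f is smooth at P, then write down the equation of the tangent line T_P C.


Tangent line at P: -42*x - 20*y + 86 = 0.

Step 1: f(3, -2) = 0, so P lies on C.
Step 2: partial derivatives
  f_x(x, y) = -3*x**2 - 4*x - y**2 + 1, f_y(x, y) = -2*x*y - 6*y**2 + 4*y.
  f_x(P) = -42, f_y(P) = -20 (gradient nonzero, so P is smooth).
Step 3: tangent line at P: -42·(x − 3) + -20·(y − -2) = 0.
Expanding: -42*x - 20*y + 86 = 0.


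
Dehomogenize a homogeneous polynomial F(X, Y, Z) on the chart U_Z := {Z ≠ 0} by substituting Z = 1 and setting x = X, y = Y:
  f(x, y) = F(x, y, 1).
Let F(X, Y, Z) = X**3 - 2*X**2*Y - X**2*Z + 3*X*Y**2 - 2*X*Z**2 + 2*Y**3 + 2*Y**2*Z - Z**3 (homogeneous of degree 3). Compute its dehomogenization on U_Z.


f(x, y) = x**3 - 2*x**2*y - x**2 + 3*x*y**2 - 2*x + 2*y**3 + 2*y**2 - 1

On U_Z we set Z = 1. Each monomial c·X^i·Y^j·Z^k in F becomes c·x^i·y^j·1^k = c·x^i·y^j.
Substituting Z = 1: F(X, Y, 1) = x**3 - 2*x**2*y - x**2 + 3*x*y**2 - 2*x + 2*y**3 + 2*y**2 - 1.
Note: deg(f) ≤ deg(F) = 3; strict inequality happens when F is divisible by Z (lost terms).


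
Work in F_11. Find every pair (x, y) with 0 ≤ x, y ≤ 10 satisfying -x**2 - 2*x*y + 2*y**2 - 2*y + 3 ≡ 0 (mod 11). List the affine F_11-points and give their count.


Affine F_11-points: {(1, 1), (2, 7), (5, 0), (5, 6), (6, 0), (6, 7), (8, 1), (8, 8), (9, 2), (9, 8)}; count = 10.

For each of the 121 pairs (x, y) ∈ F_11², evaluate f(x, y) mod 11. Record the zeros.
  x = 0: [0↦3, 1↦3, 2↦7, 3↦4, 4↦5, 5↦10, 6↦8, 7↦10, 8↦5, 9↦4, 10↦7]  zeros at y ∈ ∅
  x = 1: [0↦2, 1↦0, 2↦2, 3↦8, 4↦7, 5↦10, 6↦6, 7↦6, 8↦10, 9↦7, 10↦8]  zeros at y ∈ {1}
  x = 2: [0↦10, 1↦6, 2↦6, 3↦10, 4↦7, 5↦8, 6↦2, 7↦0, 8↦2, 9↦8, 10↦7]  zeros at y ∈ {7}
  x = 3: [0↦5, 1↦10, 2↦8, 3↦10, 4↦5, 5↦4, 6↦7, 7↦3, 8↦3, 9↦7, 10↦4]  zeros at y ∈ ∅
  x = 4: [0↦9, 1↦1, 2↦8, 3↦8, 4↦1, 5↦9, 6↦10, 7↦4, 8↦2, 9↦4, 10↦10]  zeros at y ∈ ∅
  x = 5: [0↦0, 1↦1, 2↦6, 3↦4, 4↦6, 5↦1, 6↦0, 7↦3, 8↦10, 9↦10, 10↦3]  zeros at y ∈ {0, 6}
  x = 6: [0↦0, 1↦10, 2↦2, 3↦9, 4↦9, 5↦2, 6↦10, 7↦0, 8↦5, 9↦3, 10↦5]  zeros at y ∈ {0, 7}
  x = 7: [0↦9, 1↦6, 2↦7, 3↦1, 4↦10, 5↦1, 6↦7, 7↦6, 8↦9, 9↦5, 10↦5]  zeros at y ∈ ∅
  x = 8: [0↦5, 1↦0, 2↦10, 3↦2, 4↦9, 5↦9, 6↦2, 7↦10, 8↦0, 9↦5, 10↦3]  zeros at y ∈ {1, 8}
  x = 9: [0↦10, 1↦3, 2↦0, 3↦1, 4↦6, 5↦4, 6↦6, 7↦1, 8↦0, 9↦3, 10↦10]  zeros at y ∈ {2, 8}
  x = 10: [0↦2, 1↦4, 2↦10, 3↦9, 4↦1, 5↦8, 6↦8, 7↦1, 8↦9, 9↦10, 10↦4]  zeros at y ∈ ∅
Collecting zeros: affine points = {(1, 1), (2, 7), (5, 0), (5, 6), (6, 0), (6, 7), (8, 1), (8, 8), (9, 2), (9, 8)}.
Total count |C(F_11)_aff| = 10.


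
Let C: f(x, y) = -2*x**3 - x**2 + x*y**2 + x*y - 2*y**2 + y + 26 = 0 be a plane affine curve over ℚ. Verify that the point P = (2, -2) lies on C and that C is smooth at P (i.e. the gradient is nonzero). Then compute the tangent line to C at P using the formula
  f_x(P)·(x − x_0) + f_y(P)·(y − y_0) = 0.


Tangent line at P: -26*x + 3*y + 58 = 0.

Step 1: f(2, -2) = 0, so P lies on C.
Step 2: partial derivatives
  f_x(x, y) = -6*x**2 - 2*x + y**2 + y, f_y(x, y) = 2*x*y + x - 4*y + 1.
  f_x(P) = -26, f_y(P) = 3 (gradient nonzero, so P is smooth).
Step 3: tangent line at P: -26·(x − 2) + 3·(y − -2) = 0.
Expanding: -26*x + 3*y + 58 = 0.


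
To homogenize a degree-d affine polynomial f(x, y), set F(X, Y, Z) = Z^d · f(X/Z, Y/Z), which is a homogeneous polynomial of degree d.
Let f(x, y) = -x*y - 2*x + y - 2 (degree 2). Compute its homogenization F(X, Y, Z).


F(X, Y, Z) = -X*Y - 2*X*Z + Y*Z - 2*Z**2

deg(f) = 2.
Substitute x = X/Z, y = Y/Z into f, then multiply by Z^2.
  monomial -1·x^1·y^1 ↦ -1·X^1·Y^1·Z^0.
  monomial -2·x^1·y^0 ↦ -2·X^1·Y^0·Z^1.
  monomial 1·x^0·y^1 ↦ 1·X^0·Y^1·Z^1.
  monomial -2·x^0·y^0 ↦ -2·X^0·Y^0·Z^2.
Collecting: F(X, Y, Z) = -X*Y - 2*X*Z + Y*Z - 2*Z**2.


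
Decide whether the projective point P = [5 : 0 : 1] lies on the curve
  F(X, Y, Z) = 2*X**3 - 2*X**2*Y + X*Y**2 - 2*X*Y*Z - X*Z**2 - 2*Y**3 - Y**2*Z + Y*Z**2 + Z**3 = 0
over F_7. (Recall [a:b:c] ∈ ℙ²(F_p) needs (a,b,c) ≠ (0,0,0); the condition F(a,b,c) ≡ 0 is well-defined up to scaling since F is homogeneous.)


F(5,0,1) ≡ 1 (mod 7); P is NOT on the curve.

Evaluate F(5, 0, 1) term-by-term (mod 7).
  2*X**3 ↦ 2·125·1·1 = 250
  -2*X**2*Y ↦ -2·25·0·1 = 0
  X*Y**2 ↦ 1·5·0·1 = 0
  -2*X*Y*Z ↦ -2·5·0·1 = 0
  -X*Z**2 ↦ -1·5·1·1 = -5
  -2*Y**3 ↦ -2·1·0·1 = 0
  -Y**2*Z ↦ -1·1·0·1 = 0
  Y*Z**2 ↦ 1·1·0·1 = 0
  Z**3 ↦ 1·1·1·1 = 1
Sum: F(5, 0, 1) = (250) + (0) + (0) + (0) + (-5) + (0) + (0) + (0) + (1) = 246.
Reducing mod 7: 246 ≡ 1 (mod 7).
Since F(a, b, c) ≡ 1 ≠ 0 (mod 7), P does NOT lie on the curve.


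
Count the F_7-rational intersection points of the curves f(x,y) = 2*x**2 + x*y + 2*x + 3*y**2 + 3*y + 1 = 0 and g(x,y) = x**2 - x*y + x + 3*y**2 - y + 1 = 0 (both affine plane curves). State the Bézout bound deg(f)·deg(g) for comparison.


Common zeros: {(2, 1), (3, 3)}; count = 2; Bézout bound = 4.

deg(f) = 2, deg(g) = 2, so Bézout bound = 4.
Scan x ∈ F_7. For each x, list the y ∈ F_7 with f(x, y) ≡ 0 and those with g(x, y) ≡ 0 (mod 7); the common zeros in that column are the intersection.
  x = 0: f ≡ 0 at y ∈ {1, 5}; g ≡ 0 at y ∈ ∅; common: ∅.
  x = 1: f ≡ 0 at y ∈ ∅; g ≡ 0 at y ∈ ∅; common: ∅.
  x = 2: f ≡ 0 at y ∈ {1, 2}; g ≡ 0 at y ∈ {0, 1}; common: {1}.
  x = 3: f ≡ 0 at y ∈ {2, 3}; g ≡ 0 at y ∈ {3}; common: {3}.
  x = 4: f ≡ 0 at y ∈ ∅; g ≡ 0 at y ∈ {0, 4}; common: ∅.
  x = 5: f ≡ 0 at y ∈ {3, 6}; g ≡ 0 at y ∈ {1}; common: ∅.
  x = 6: f ≡ 0 at y ∈ ∅; g ≡ 0 at y ∈ {3, 4}; common: ∅.
Collecting: common zeros = {(2, 1), (3, 3)}, so the count is 2.
Comparison with the Bézout bound: 2 ≤ 4 = deg(f)·deg(g), as expected for curves with no common component (the affine F_7-count falls short of the bound because intersections may lie at infinity, over extension fields, or carry multiplicity).


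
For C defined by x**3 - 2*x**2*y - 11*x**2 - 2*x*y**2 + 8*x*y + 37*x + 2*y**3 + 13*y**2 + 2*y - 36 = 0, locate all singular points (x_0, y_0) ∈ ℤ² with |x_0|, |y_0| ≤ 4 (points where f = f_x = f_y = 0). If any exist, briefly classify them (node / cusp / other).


Singular points: {(3, -1)}; classification: cusp.

Compute partial derivatives:
  f_x = 3*x**2 - 4*x*y - 22*x - 2*y**2 + 8*y + 37.
  f_y = -2*x**2 - 4*x*y + 8*x + 6*y**2 + 26*y + 2.
Scan x_0 ∈ {−4, ..., 4}. For each x_0, f_y(x_0, y) is a polynomial in y; find its integer roots y ∈ {−4, ..., 4}, then test f_x and f at those candidates.
  x = -4: f_y(-4, y) = 6*y**2 + 42*y - 62; no integer root y with |y| ≤ 4.
  x = -3: f_y(-3, y) = 6*y**2 + 38*y - 40; no integer root y with |y| ≤ 4.
  x = -2: f_y(-2, y) = 6*y**2 + 34*y - 22; no integer root y with |y| ≤ 4.
  x = -1: f_y(-1, y) = 6*y**2 + 30*y - 8; no integer root y with |y| ≤ 4.
  x = 0: f_y(0, y) = 6*y**2 + 26*y + 2; no integer root y with |y| ≤ 4.
  x = 1: f_y(1, y) = 6*y**2 + 22*y + 8; no integer root y with |y| ≤ 4.
  x = 2: f_y(2, y) = 6*y**2 + 18*y + 10; no integer root y with |y| ≤ 4.
  x = 3: f_y(3, y) = 6*y**2 + 14*y + 8; vanishes at y ∈ {-1}. (3, -1): f_x = 0, f = 0 — SINGULAR.
  x = 4: f_y(4, y) = 6*y**2 + 10*y + 2; no integer root y with |y| ≤ 4.
Only singular point on the grid: (3, -1).
Classify: substitute x = 3 + u, y = -1 + v and expand: f = u**3 - 2*u**2*v - 2*u*v**2 + 2*v**3 + v**2.
No constant or linear terms (consistent with a singular point). Quadratic part: v**2. Cubic part: u**3 - 2*u**2*v - 2*u*v**2 + 2*v**3.
The quadratic part v**2 is a perfect square, so there is a single (double) tangent line v = 0, i.e. y = -1. Restricting the cubic part to that line (v = 0) leaves u**3 ≠ 0, so f is not divisible by v and the branch is v² ≈ -u**3 to lowest order — this is a cusp.
Classification: cusp.


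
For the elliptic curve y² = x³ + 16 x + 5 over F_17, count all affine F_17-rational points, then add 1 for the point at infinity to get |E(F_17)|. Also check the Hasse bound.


Affine points = {(7, 1), (7, 16), (8, 4), (8, 13), (10, 3), (10, 14), (11, 4), (11, 13), (12, 2), (12, 15), (13, 8), (13, 9), (14, 7), (14, 10), (15, 4), (15, 13)}; affine count = 16; |E(F_17)| = 17.

Discriminant check: Δ ∝ 4a³ + 27b² = 4·16³ + 27·5² = 4·4096 + 27·25 ≡ 8 (mod 17). Nonzero ⇒ E is nonsingular.
For each x ∈ F_17, compute rhs = x³ + 16·x + 5 mod 17, then count y ∈ F_17 with y² ≡ rhs.
  x = 0: rhs = 5, matching y values: none (0 points).
  x = 1: rhs = 5, matching y values: none (0 points).
  x = 2: rhs = 11, matching y values: none (0 points).
  x = 3: rhs = 12, matching y values: none (0 points).
  x = 4: rhs = 14, matching y values: none (0 points).
  x = 5: rhs = 6, matching y values: none (0 points).
  x = 6: rhs = 11, matching y values: none (0 points).
  x = 7: rhs = 1, matching y values: 1, 16 (2 points).
  x = 8: rhs = 16, matching y values: 4, 13 (2 points).
  x = 9: rhs = 11, matching y values: none (0 points).
  x = 10: rhs = 9, matching y values: 3, 14 (2 points).
  x = 11: rhs = 16, matching y values: 4, 13 (2 points).
  x = 12: rhs = 4, matching y values: 2, 15 (2 points).
  x = 13: rhs = 13, matching y values: 8, 9 (2 points).
  x = 14: rhs = 15, matching y values: 7, 10 (2 points).
  x = 15: rhs = 16, matching y values: 4, 13 (2 points).
  x = 16: rhs = 5, matching y values: none (0 points).
Total affine count: 16.
Full point count |E(F_17)| = 16 + 1 = 17.
Hasse bound: |17 − (17+1)| = |-1| = 1 ≤ 2√17 ≈ 8.2462 ✓.


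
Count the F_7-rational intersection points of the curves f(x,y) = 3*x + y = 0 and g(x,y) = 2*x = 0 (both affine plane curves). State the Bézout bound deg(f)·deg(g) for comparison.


Common zeros: {(0, 0)}; count = 1; Bézout bound = 1.

deg(f) = 1, deg(g) = 1, so Bézout bound = 1.
Scan x ∈ F_7. For each x, list the y ∈ F_7 with f(x, y) ≡ 0 and those with g(x, y) ≡ 0 (mod 7); the common zeros in that column are the intersection.
  x = 0: f ≡ 0 at y ∈ {0}; g ≡ 0 at y ∈ {0, 1, 2, 3, 4, 5, 6}; common: {0}.
  x = 1: f ≡ 0 at y ∈ {4}; g ≡ 0 at y ∈ ∅; common: ∅.
  x = 2: f ≡ 0 at y ∈ {1}; g ≡ 0 at y ∈ ∅; common: ∅.
  x = 3: f ≡ 0 at y ∈ {5}; g ≡ 0 at y ∈ ∅; common: ∅.
  x = 4: f ≡ 0 at y ∈ {2}; g ≡ 0 at y ∈ ∅; common: ∅.
  x = 5: f ≡ 0 at y ∈ {6}; g ≡ 0 at y ∈ ∅; common: ∅.
  x = 6: f ≡ 0 at y ∈ {3}; g ≡ 0 at y ∈ ∅; common: ∅.
Collecting: common zeros = {(0, 0)}, so the count is 1.
Comparison with the Bézout bound: 1 ≤ 1 = deg(f)·deg(g), as expected for curves with no common component (the bound is attained).


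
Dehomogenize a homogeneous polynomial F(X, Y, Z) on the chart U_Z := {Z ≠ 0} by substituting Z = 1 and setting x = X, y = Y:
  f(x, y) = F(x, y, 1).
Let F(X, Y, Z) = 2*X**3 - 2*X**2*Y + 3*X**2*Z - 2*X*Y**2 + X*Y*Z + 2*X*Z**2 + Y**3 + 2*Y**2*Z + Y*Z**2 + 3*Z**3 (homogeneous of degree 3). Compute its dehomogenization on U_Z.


f(x, y) = 2*x**3 - 2*x**2*y + 3*x**2 - 2*x*y**2 + x*y + 2*x + y**3 + 2*y**2 + y + 3

On U_Z we set Z = 1. Each monomial c·X^i·Y^j·Z^k in F becomes c·x^i·y^j·1^k = c·x^i·y^j.
Substituting Z = 1: F(X, Y, 1) = 2*x**3 - 2*x**2*y + 3*x**2 - 2*x*y**2 + x*y + 2*x + y**3 + 2*y**2 + y + 3.
Note: deg(f) ≤ deg(F) = 3; strict inequality happens when F is divisible by Z (lost terms).


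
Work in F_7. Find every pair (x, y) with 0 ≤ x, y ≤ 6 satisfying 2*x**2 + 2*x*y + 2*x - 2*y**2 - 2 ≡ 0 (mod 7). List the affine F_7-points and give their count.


Affine F_7-points: {(3, 4), (3, 6), (4, 5), (4, 6), (5, 2), (5, 3), (6, 2), (6, 4)}; count = 8.

For each of the 49 pairs (x, y) ∈ F_7², evaluate f(x, y) mod 7. Record the zeros.
  x = 0: [0↦5, 1↦3, 2↦4, 3↦1, 4↦1, 5↦4, 6↦3]  zeros at y ∈ ∅
  x = 1: [0↦2, 1↦2, 2↦5, 3↦4, 4↦6, 5↦4, 6↦5]  zeros at y ∈ ∅
  x = 2: [0↦3, 1↦5, 2↦3, 3↦4, 4↦1, 5↦1, 6↦4]  zeros at y ∈ ∅
  x = 3: [0↦1, 1↦5, 2↦5, 3↦1, 4↦0, 5↦2, 6↦0]  zeros at y ∈ {4, 6}
  x = 4: [0↦3, 1↦2, 2↦4, 3↦2, 4↦3, 5↦0, 6↦0]  zeros at y ∈ {5, 6}
  x = 5: [0↦2, 1↦3, 2↦0, 3↦0, 4↦3, 5↦2, 6↦4]  zeros at y ∈ {2, 3}
  x = 6: [0↦5, 1↦1, 2↦0, 3↦2, 4↦0, 5↦1, 6↦5]  zeros at y ∈ {2, 4}
Collecting zeros: affine points = {(3, 4), (3, 6), (4, 5), (4, 6), (5, 2), (5, 3), (6, 2), (6, 4)}.
Total count |C(F_7)_aff| = 8.


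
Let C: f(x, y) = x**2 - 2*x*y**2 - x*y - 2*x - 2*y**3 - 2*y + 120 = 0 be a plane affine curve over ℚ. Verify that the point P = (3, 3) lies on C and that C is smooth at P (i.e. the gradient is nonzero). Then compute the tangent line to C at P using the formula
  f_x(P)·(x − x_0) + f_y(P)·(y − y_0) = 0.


Tangent line at P: -17*x - 95*y + 336 = 0.

Step 1: f(3, 3) = 0, so P lies on C.
Step 2: partial derivatives
  f_x(x, y) = 2*x - 2*y**2 - y - 2, f_y(x, y) = -4*x*y - x - 6*y**2 - 2.
  f_x(P) = -17, f_y(P) = -95 (gradient nonzero, so P is smooth).
Step 3: tangent line at P: -17·(x − 3) + -95·(y − 3) = 0.
Expanding: -17*x - 95*y + 336 = 0.


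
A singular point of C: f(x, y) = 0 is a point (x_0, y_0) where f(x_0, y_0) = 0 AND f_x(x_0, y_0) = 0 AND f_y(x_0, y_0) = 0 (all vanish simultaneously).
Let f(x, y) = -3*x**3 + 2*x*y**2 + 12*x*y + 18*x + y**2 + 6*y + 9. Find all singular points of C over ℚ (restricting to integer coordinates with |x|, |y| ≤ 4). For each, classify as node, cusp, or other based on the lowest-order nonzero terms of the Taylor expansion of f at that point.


Singular points: {(0, -3)}; classification: cusp.

Compute partial derivatives:
  f_x = -9*x**2 + 2*y**2 + 12*y + 18.
  f_y = 4*x*y + 12*x + 2*y + 6.
Scan x_0 ∈ {−4, ..., 4}. For each x_0, f_y(x_0, y) is a polynomial in y; find its integer roots y ∈ {−4, ..., 4}, then test f_x and f at those candidates.
  x = -4: f_y(-4, y) = -14*y - 42; vanishes at y ∈ {-3}. (-4, -3): f_x = -144 ≠ 0.
  x = -3: f_y(-3, y) = -10*y - 30; vanishes at y ∈ {-3}. (-3, -3): f_x = -81 ≠ 0.
  x = -2: f_y(-2, y) = -6*y - 18; vanishes at y ∈ {-3}. (-2, -3): f_x = -36 ≠ 0.
  x = -1: f_y(-1, y) = -2*y - 6; vanishes at y ∈ {-3}. (-1, -3): f_x = -9 ≠ 0.
  x = 0: f_y(0, y) = 2*y + 6; vanishes at y ∈ {-3}. (0, -3): f_x = 0, f = 0 — SINGULAR.
  x = 1: f_y(1, y) = 6*y + 18; vanishes at y ∈ {-3}. (1, -3): f_x = -9 ≠ 0.
  x = 2: f_y(2, y) = 10*y + 30; vanishes at y ∈ {-3}. (2, -3): f_x = -36 ≠ 0.
  x = 3: f_y(3, y) = 14*y + 42; vanishes at y ∈ {-3}. (3, -3): f_x = -81 ≠ 0.
  x = 4: f_y(4, y) = 18*y + 54; vanishes at y ∈ {-3}. (4, -3): f_x = -144 ≠ 0.
Only singular point on the grid: (0, -3).
Classify: substitute x = 0 + u, y = -3 + v and expand: f = -3*u**3 + 2*u*v**2 + v**2.
No constant or linear terms (consistent with a singular point). Quadratic part: v**2. Cubic part: -3*u**3 + 2*u*v**2.
The quadratic part v**2 is a perfect square, so there is a single (double) tangent line v = 0, i.e. y = -3. Restricting the cubic part to that line (v = 0) leaves -3*u**3 ≠ 0, so f is not divisible by v and the branch is v² ≈ 3*u**3 to lowest order — this is a cusp.
Classification: cusp.


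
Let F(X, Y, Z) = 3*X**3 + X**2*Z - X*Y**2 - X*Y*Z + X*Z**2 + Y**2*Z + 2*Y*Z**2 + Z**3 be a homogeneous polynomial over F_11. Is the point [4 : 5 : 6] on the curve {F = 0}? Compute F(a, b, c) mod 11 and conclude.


F(4,5,6) ≡ 3 (mod 11); P is NOT on the curve.

Evaluate F(4, 5, 6) term-by-term (mod 11).
  3*X**3 ↦ 3·64·1·1 = 192
  X**2*Z ↦ 1·16·1·6 = 96
  -X*Y**2 ↦ -1·4·25·1 = -100
  -X*Y*Z ↦ -1·4·5·6 = -120
  X*Z**2 ↦ 1·4·1·36 = 144
  Y**2*Z ↦ 1·1·25·6 = 150
  2*Y*Z**2 ↦ 2·1·5·36 = 360
  Z**3 ↦ 1·1·1·216 = 216
Sum: F(4, 5, 6) = (192) + (96) + (-100) + (-120) + (144) + (150) + (360) + (216) = 938.
Reducing mod 11: 938 ≡ 3 (mod 11).
Since F(a, b, c) ≡ 3 ≠ 0 (mod 11), P does NOT lie on the curve.


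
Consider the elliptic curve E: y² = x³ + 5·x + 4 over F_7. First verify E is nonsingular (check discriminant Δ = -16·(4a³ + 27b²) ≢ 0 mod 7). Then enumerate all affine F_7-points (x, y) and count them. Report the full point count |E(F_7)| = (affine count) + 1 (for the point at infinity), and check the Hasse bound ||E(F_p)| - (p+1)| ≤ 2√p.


Affine points = {(0, 2), (0, 5), (2, 1), (2, 6), (3, 2), (3, 5), (4, 2), (4, 5), (5, 0)}; affine count = 9; |E(F_7)| = 10.

Discriminant check: Δ ∝ 4a³ + 27b² = 4·5³ + 27·4² = 4·125 + 27·16 ≡ 1 (mod 7). Nonzero ⇒ E is nonsingular.
For each x ∈ F_7, compute rhs = x³ + 5·x + 4 mod 7, then count y ∈ F_7 with y² ≡ rhs.
  x = 0: rhs = 4, matching y values: 2, 5 (2 points).
  x = 1: rhs = 3, matching y values: none (0 points).
  x = 2: rhs = 1, matching y values: 1, 6 (2 points).
  x = 3: rhs = 4, matching y values: 2, 5 (2 points).
  x = 4: rhs = 4, matching y values: 2, 5 (2 points).
  x = 5: rhs = 0, matching y values: 0 (1 points).
  x = 6: rhs = 5, matching y values: none (0 points).
Total affine count: 9.
Full point count |E(F_7)| = 9 + 1 = 10.
Hasse bound: |10 − (7+1)| = |2| = 2 ≤ 2√7 ≈ 5.2915 ✓.


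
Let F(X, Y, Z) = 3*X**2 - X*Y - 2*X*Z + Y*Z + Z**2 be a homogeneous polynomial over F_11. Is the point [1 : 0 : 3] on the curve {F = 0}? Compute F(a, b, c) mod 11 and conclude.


F(1,0,3) ≡ 6 (mod 11); P is NOT on the curve.

Evaluate F(1, 0, 3) term-by-term (mod 11).
  3*X**2 ↦ 3·1·1·1 = 3
  -X*Y ↦ -1·1·0·1 = 0
  -2*X*Z ↦ -2·1·1·3 = -6
  Y*Z ↦ 1·1·0·3 = 0
  Z**2 ↦ 1·1·1·9 = 9
Sum: F(1, 0, 3) = (3) + (0) + (-6) + (0) + (9) = 6.
Reducing mod 11: 6 ≡ 6 (mod 11).
Since F(a, b, c) ≡ 6 ≠ 0 (mod 11), P does NOT lie on the curve.


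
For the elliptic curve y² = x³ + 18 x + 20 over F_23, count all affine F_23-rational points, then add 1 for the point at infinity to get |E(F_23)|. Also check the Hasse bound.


Affine points = {(1, 4), (1, 19), (2, 8), (2, 15), (3, 3), (3, 20), (4, 8), (4, 15), (7, 11), (7, 12), (8, 3), (8, 20), (10, 2), (10, 21), (11, 10), (11, 13), (12, 3), (12, 20), (13, 6), (13, 17), (14, 7), (14, 16), (15, 10), (15, 13), (17, 8), (17, 15), (18, 9), (18, 14), (20, 10), (20, 13), (22, 1), (22, 22)}; affine count = 32; |E(F_23)| = 33.

Discriminant check: Δ ∝ 4a³ + 27b² = 4·18³ + 27·20² = 4·5832 + 27·400 ≡ 19 (mod 23). Nonzero ⇒ E is nonsingular.
For each x ∈ F_23, compute rhs = x³ + 18·x + 20 mod 23, then count y ∈ F_23 with y² ≡ rhs.
  x = 0: rhs = 20, matching y values: none (0 points).
  x = 1: rhs = 16, matching y values: 4, 19 (2 points).
  x = 2: rhs = 18, matching y values: 8, 15 (2 points).
  x = 3: rhs = 9, matching y values: 3, 20 (2 points).
  x = 4: rhs = 18, matching y values: 8, 15 (2 points).
  x = 5: rhs = 5, matching y values: none (0 points).
  x = 6: rhs = 22, matching y values: none (0 points).
  x = 7: rhs = 6, matching y values: 11, 12 (2 points).
  x = 8: rhs = 9, matching y values: 3, 20 (2 points).
  x = 9: rhs = 14, matching y values: none (0 points).
  x = 10: rhs = 4, matching y values: 2, 21 (2 points).
  x = 11: rhs = 8, matching y values: 10, 13 (2 points).
  x = 12: rhs = 9, matching y values: 3, 20 (2 points).
  x = 13: rhs = 13, matching y values: 6, 17 (2 points).
  x = 14: rhs = 3, matching y values: 7, 16 (2 points).
  x = 15: rhs = 8, matching y values: 10, 13 (2 points).
  x = 16: rhs = 11, matching y values: none (0 points).
  x = 17: rhs = 18, matching y values: 8, 15 (2 points).
  x = 18: rhs = 12, matching y values: 9, 14 (2 points).
  x = 19: rhs = 22, matching y values: none (0 points).
  x = 20: rhs = 8, matching y values: 10, 13 (2 points).
  x = 21: rhs = 22, matching y values: none (0 points).
  x = 22: rhs = 1, matching y values: 1, 22 (2 points).
Total affine count: 32.
Full point count |E(F_23)| = 32 + 1 = 33.
Hasse bound: |33 − (23+1)| = |9| = 9 ≤ 2√23 ≈ 9.5917 ✓.


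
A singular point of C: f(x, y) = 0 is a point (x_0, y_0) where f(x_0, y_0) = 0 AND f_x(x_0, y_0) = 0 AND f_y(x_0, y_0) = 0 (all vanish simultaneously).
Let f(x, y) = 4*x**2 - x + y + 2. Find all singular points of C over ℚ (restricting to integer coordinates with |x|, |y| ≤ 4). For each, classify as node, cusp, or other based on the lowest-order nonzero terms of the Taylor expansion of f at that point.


No singular points in the scanned grid; C is smooth there.

Compute partial derivatives:
  f_x = 8*x - 1.
  f_y = 1.
f_y = 1 is a nonzero constant, so f_y never vanishes: no point (x, y) can satisfy f = f_x = f_y = 0. In particular no (x, y) ∈ {−4, ..., 4}² is singular; the curve is smooth.


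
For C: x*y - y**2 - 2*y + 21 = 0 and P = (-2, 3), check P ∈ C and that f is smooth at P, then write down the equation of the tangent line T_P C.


Tangent line at P: 3*x - 10*y + 36 = 0.

Step 1: f(-2, 3) = 0, so P lies on C.
Step 2: partial derivatives
  f_x(x, y) = y, f_y(x, y) = x - 2*y - 2.
  f_x(P) = 3, f_y(P) = -10 (gradient nonzero, so P is smooth).
Step 3: tangent line at P: 3·(x − -2) + -10·(y − 3) = 0.
Expanding: 3*x - 10*y + 36 = 0.


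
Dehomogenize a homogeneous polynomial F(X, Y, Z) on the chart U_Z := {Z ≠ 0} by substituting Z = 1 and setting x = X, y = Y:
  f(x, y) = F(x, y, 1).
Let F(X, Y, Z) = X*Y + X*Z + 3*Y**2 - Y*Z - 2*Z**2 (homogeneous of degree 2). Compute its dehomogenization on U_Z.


f(x, y) = x*y + x + 3*y**2 - y - 2

On U_Z we set Z = 1. Each monomial c·X^i·Y^j·Z^k in F becomes c·x^i·y^j·1^k = c·x^i·y^j.
Substituting Z = 1: F(X, Y, 1) = x*y + x + 3*y**2 - y - 2.
Note: deg(f) ≤ deg(F) = 2; strict inequality happens when F is divisible by Z (lost terms).


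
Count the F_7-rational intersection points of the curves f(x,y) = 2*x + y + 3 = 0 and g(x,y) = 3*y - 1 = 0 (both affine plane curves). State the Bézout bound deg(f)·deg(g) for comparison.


Common zeros: {(3, 5)}; count = 1; Bézout bound = 1.

deg(f) = 1, deg(g) = 1, so Bézout bound = 1.
Scan x ∈ F_7. For each x, list the y ∈ F_7 with f(x, y) ≡ 0 and those with g(x, y) ≡ 0 (mod 7); the common zeros in that column are the intersection.
  x = 0: f ≡ 0 at y ∈ {4}; g ≡ 0 at y ∈ {5}; common: ∅.
  x = 1: f ≡ 0 at y ∈ {2}; g ≡ 0 at y ∈ {5}; common: ∅.
  x = 2: f ≡ 0 at y ∈ {0}; g ≡ 0 at y ∈ {5}; common: ∅.
  x = 3: f ≡ 0 at y ∈ {5}; g ≡ 0 at y ∈ {5}; common: {5}.
  x = 4: f ≡ 0 at y ∈ {3}; g ≡ 0 at y ∈ {5}; common: ∅.
  x = 5: f ≡ 0 at y ∈ {1}; g ≡ 0 at y ∈ {5}; common: ∅.
  x = 6: f ≡ 0 at y ∈ {6}; g ≡ 0 at y ∈ {5}; common: ∅.
Collecting: common zeros = {(3, 5)}, so the count is 1.
Comparison with the Bézout bound: 1 ≤ 1 = deg(f)·deg(g), as expected for curves with no common component (the bound is attained).


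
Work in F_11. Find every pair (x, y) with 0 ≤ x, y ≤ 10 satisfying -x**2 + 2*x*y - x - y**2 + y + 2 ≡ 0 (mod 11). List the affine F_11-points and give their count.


Affine F_11-points: {(0, 2), (0, 10), (1, 0), (1, 3), (2, 1), (2, 4), (3, 2), (3, 5), (4, 3), (4, 6), (5, 4), (5, 7), (6, 5), (6, 8), (7, 6), (7, 9), (8, 7), (8, 10), (9, 0), (9, 8), (10, 1), (10, 9)}; count = 22.

For each of the 121 pairs (x, y) ∈ F_11², evaluate f(x, y) mod 11. Record the zeros.
  x = 0: [0↦2, 1↦2, 2↦0, 3↦7, 4↦1, 5↦4, 6↦5, 7↦4, 8↦1, 9↦7, 10↦0]  zeros at y ∈ {2, 10}
  x = 1: [0↦0, 1↦2, 2↦2, 3↦0, 4↦7, 5↦1, 6↦4, 7↦5, 8↦4, 9↦1, 10↦7]  zeros at y ∈ {0, 3}
  x = 2: [0↦7, 1↦0, 2↦2, 3↦2, 4↦0, 5↦7, 6↦1, 7↦4, 8↦5, 9↦4, 10↦1]  zeros at y ∈ {1, 4}
  x = 3: [0↦1, 1↦7, 2↦0, 3↦2, 4↦2, 5↦0, 6↦7, 7↦1, 8↦4, 9↦5, 10↦4]  zeros at y ∈ {2, 5}
  x = 4: [0↦4, 1↦1, 2↦7, 3↦0, 4↦2, 5↦2, 6↦0, 7↦7, 8↦1, 9↦4, 10↦5]  zeros at y ∈ {3, 6}
  x = 5: [0↦5, 1↦4, 2↦1, 3↦7, 4↦0, 5↦2, 6↦2, 7↦0, 8↦7, 9↦1, 10↦4]  zeros at y ∈ {4, 7}
  x = 6: [0↦4, 1↦5, 2↦4, 3↦1, 4↦7, 5↦0, 6↦2, 7↦2, 8↦0, 9↦7, 10↦1]  zeros at y ∈ {5, 8}
  x = 7: [0↦1, 1↦4, 2↦5, 3↦4, 4↦1, 5↦7, 6↦0, 7↦2, 8↦2, 9↦0, 10↦7]  zeros at y ∈ {6, 9}
  x = 8: [0↦7, 1↦1, 2↦4, 3↦5, 4↦4, 5↦1, 6↦7, 7↦0, 8↦2, 9↦2, 10↦0]  zeros at y ∈ {7, 10}
  x = 9: [0↦0, 1↦7, 2↦1, 3↦4, 4↦5, 5↦4, 6↦1, 7↦7, 8↦0, 9↦2, 10↦2]  zeros at y ∈ {0, 8}
  x = 10: [0↦2, 1↦0, 2↦7, 3↦1, 4↦4, 5↦5, 6↦4, 7↦1, 8↦7, 9↦0, 10↦2]  zeros at y ∈ {1, 9}
Collecting zeros: affine points = {(0, 2), (0, 10), (1, 0), (1, 3), (2, 1), (2, 4), (3, 2), (3, 5), (4, 3), (4, 6), (5, 4), (5, 7), (6, 5), (6, 8), (7, 6), (7, 9), (8, 7), (8, 10), (9, 0), (9, 8), (10, 1), (10, 9)}.
Total count |C(F_11)_aff| = 22.


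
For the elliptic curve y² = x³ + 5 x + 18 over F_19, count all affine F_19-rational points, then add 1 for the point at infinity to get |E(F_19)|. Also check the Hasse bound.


Affine points = {(1, 9), (1, 10), (2, 6), (2, 13), (4, 8), (4, 11), (5, 4), (5, 15), (6, 6), (6, 13), (7, 4), (7, 15), (8, 0), (10, 2), (10, 17), (11, 6), (11, 13), (12, 1), (12, 18), (13, 0), (14, 1), (14, 18), (17, 0)}; affine count = 23; |E(F_19)| = 24.

Discriminant check: Δ ∝ 4a³ + 27b² = 4·5³ + 27·18² = 4·125 + 27·324 ≡ 14 (mod 19). Nonzero ⇒ E is nonsingular.
For each x ∈ F_19, compute rhs = x³ + 5·x + 18 mod 19, then count y ∈ F_19 with y² ≡ rhs.
  x = 0: rhs = 18, matching y values: none (0 points).
  x = 1: rhs = 5, matching y values: 9, 10 (2 points).
  x = 2: rhs = 17, matching y values: 6, 13 (2 points).
  x = 3: rhs = 3, matching y values: none (0 points).
  x = 4: rhs = 7, matching y values: 8, 11 (2 points).
  x = 5: rhs = 16, matching y values: 4, 15 (2 points).
  x = 6: rhs = 17, matching y values: 6, 13 (2 points).
  x = 7: rhs = 16, matching y values: 4, 15 (2 points).
  x = 8: rhs = 0, matching y values: 0 (1 points).
  x = 9: rhs = 13, matching y values: none (0 points).
  x = 10: rhs = 4, matching y values: 2, 17 (2 points).
  x = 11: rhs = 17, matching y values: 6, 13 (2 points).
  x = 12: rhs = 1, matching y values: 1, 18 (2 points).
  x = 13: rhs = 0, matching y values: 0 (1 points).
  x = 14: rhs = 1, matching y values: 1, 18 (2 points).
  x = 15: rhs = 10, matching y values: none (0 points).
  x = 16: rhs = 14, matching y values: none (0 points).
  x = 17: rhs = 0, matching y values: 0 (1 points).
  x = 18: rhs = 12, matching y values: none (0 points).
Total affine count: 23.
Full point count |E(F_19)| = 23 + 1 = 24.
Hasse bound: |24 − (19+1)| = |4| = 4 ≤ 2√19 ≈ 8.7178 ✓.


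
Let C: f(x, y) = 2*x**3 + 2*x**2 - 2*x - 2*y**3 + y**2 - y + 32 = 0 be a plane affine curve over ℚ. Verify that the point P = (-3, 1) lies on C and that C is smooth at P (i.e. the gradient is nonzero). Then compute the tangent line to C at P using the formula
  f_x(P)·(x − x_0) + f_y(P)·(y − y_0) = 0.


Tangent line at P: 40*x - 5*y + 125 = 0.

Step 1: f(-3, 1) = 0, so P lies on C.
Step 2: partial derivatives
  f_x(x, y) = 6*x**2 + 4*x - 2, f_y(x, y) = -6*y**2 + 2*y - 1.
  f_x(P) = 40, f_y(P) = -5 (gradient nonzero, so P is smooth).
Step 3: tangent line at P: 40·(x − -3) + -5·(y − 1) = 0.
Expanding: 40*x - 5*y + 125 = 0.


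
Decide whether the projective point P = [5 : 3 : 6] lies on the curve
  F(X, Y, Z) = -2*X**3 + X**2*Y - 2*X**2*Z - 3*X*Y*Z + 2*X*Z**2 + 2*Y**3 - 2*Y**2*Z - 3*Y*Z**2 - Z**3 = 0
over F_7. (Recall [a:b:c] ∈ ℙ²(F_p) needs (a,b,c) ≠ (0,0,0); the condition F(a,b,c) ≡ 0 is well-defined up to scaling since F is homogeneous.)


F(5,3,6) ≡ 1 (mod 7); P is NOT on the curve.

Evaluate F(5, 3, 6) term-by-term (mod 7).
  -2*X**3 ↦ -2·125·1·1 = -250
  X**2*Y ↦ 1·25·3·1 = 75
  -2*X**2*Z ↦ -2·25·1·6 = -300
  -3*X*Y*Z ↦ -3·5·3·6 = -270
  2*X*Z**2 ↦ 2·5·1·36 = 360
  2*Y**3 ↦ 2·1·27·1 = 54
  -2*Y**2*Z ↦ -2·1·9·6 = -108
  -3*Y*Z**2 ↦ -3·1·3·36 = -324
  -Z**3 ↦ -1·1·1·216 = -216
Sum: F(5, 3, 6) = (-250) + (75) + (-300) + (-270) + (360) + (54) + (-108) + (-324) + (-216) = -979.
Reducing mod 7: -979 ≡ 1 (mod 7).
Since F(a, b, c) ≡ 1 ≠ 0 (mod 7), P does NOT lie on the curve.


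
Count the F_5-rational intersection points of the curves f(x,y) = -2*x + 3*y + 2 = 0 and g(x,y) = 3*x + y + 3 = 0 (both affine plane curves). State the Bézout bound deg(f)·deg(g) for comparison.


Common zeros: {(3, 3)}; count = 1; Bézout bound = 1.

deg(f) = 1, deg(g) = 1, so Bézout bound = 1.
Scan x ∈ F_5. For each x, list the y ∈ F_5 with f(x, y) ≡ 0 and those with g(x, y) ≡ 0 (mod 5); the common zeros in that column are the intersection.
  x = 0: f ≡ 0 at y ∈ {1}; g ≡ 0 at y ∈ {2}; common: ∅.
  x = 1: f ≡ 0 at y ∈ {0}; g ≡ 0 at y ∈ {4}; common: ∅.
  x = 2: f ≡ 0 at y ∈ {4}; g ≡ 0 at y ∈ {1}; common: ∅.
  x = 3: f ≡ 0 at y ∈ {3}; g ≡ 0 at y ∈ {3}; common: {3}.
  x = 4: f ≡ 0 at y ∈ {2}; g ≡ 0 at y ∈ {0}; common: ∅.
Collecting: common zeros = {(3, 3)}, so the count is 1.
Comparison with the Bézout bound: 1 ≤ 1 = deg(f)·deg(g), as expected for curves with no common component (the bound is attained).


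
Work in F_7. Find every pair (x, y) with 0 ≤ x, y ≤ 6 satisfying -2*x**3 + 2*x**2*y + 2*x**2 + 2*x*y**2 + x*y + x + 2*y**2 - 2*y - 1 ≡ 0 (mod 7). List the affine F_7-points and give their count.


Affine F_7-points: {(1, 0), (1, 5), (2, 0), (2, 1), (3, 1), (4, 1), (4, 4), (5, 0), (5, 2), (6, 2)}; count = 10.

For each of the 49 pairs (x, y) ∈ F_7², evaluate f(x, y) mod 7. Record the zeros.
  x = 0: [0↦6, 1↦6, 2↦3, 3↦4, 4↦2, 5↦4, 6↦3]  zeros at y ∈ ∅
  x = 1: [0↦0, 1↦5, 2↦4, 3↦4, 4↦5, 5↦0, 6↦3]  zeros at y ∈ {0, 5}
  x = 2: [0↦0, 1↦0, 2↦5, 3↦1, 4↦2, 5↦1, 6↦5]  zeros at y ∈ {0, 1}
  x = 3: [0↦1, 1↦0, 2↦1, 3↦4, 4↦2, 5↦2, 6↦4]  zeros at y ∈ {1}
  x = 4: [0↦5, 1↦0, 2↦1, 3↦1, 4↦0, 5↦5, 6↦2]  zeros at y ∈ {1, 4}
  x = 5: [0↦0, 1↦2, 2↦0, 3↦1, 4↦5, 5↦5, 6↦1]  zeros at y ∈ {0, 2}
  x = 6: [0↦2, 1↦1, 2↦0, 3↦6, 4↦5, 5↦4, 6↦3]  zeros at y ∈ {2}
Collecting zeros: affine points = {(1, 0), (1, 5), (2, 0), (2, 1), (3, 1), (4, 1), (4, 4), (5, 0), (5, 2), (6, 2)}.
Total count |C(F_7)_aff| = 10.


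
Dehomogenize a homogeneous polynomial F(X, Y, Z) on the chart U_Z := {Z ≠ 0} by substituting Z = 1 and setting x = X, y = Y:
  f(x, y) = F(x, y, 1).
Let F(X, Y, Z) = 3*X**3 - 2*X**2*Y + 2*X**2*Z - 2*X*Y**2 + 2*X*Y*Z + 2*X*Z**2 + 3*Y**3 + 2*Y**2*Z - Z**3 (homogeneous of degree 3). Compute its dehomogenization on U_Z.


f(x, y) = 3*x**3 - 2*x**2*y + 2*x**2 - 2*x*y**2 + 2*x*y + 2*x + 3*y**3 + 2*y**2 - 1

On U_Z we set Z = 1. Each monomial c·X^i·Y^j·Z^k in F becomes c·x^i·y^j·1^k = c·x^i·y^j.
Substituting Z = 1: F(X, Y, 1) = 3*x**3 - 2*x**2*y + 2*x**2 - 2*x*y**2 + 2*x*y + 2*x + 3*y**3 + 2*y**2 - 1.
Note: deg(f) ≤ deg(F) = 3; strict inequality happens when F is divisible by Z (lost terms).


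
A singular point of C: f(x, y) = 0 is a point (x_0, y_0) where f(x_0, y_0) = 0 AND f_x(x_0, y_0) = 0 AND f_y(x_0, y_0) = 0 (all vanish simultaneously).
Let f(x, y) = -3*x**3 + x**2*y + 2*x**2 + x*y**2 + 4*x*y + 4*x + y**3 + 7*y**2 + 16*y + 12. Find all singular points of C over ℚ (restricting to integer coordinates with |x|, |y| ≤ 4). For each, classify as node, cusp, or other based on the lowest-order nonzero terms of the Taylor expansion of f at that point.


Singular points: {(0, -2)}; classification: cusp.

Compute partial derivatives:
  f_x = -9*x**2 + 2*x*y + 4*x + y**2 + 4*y + 4.
  f_y = x**2 + 2*x*y + 4*x + 3*y**2 + 14*y + 16.
Scan x_0 ∈ {−4, ..., 4}. For each x_0, f_y(x_0, y) is a polynomial in y; find its integer roots y ∈ {−4, ..., 4}, then test f_x and f at those candidates.
  x = -4: f_y(-4, y) = 3*y**2 + 6*y + 16; no integer root y with |y| ≤ 4.
  x = -3: f_y(-3, y) = 3*y**2 + 8*y + 13; no integer root y with |y| ≤ 4.
  x = -2: f_y(-2, y) = 3*y**2 + 10*y + 12; no integer root y with |y| ≤ 4.
  x = -1: f_y(-1, y) = 3*y**2 + 12*y + 13; no integer root y with |y| ≤ 4.
  x = 0: f_y(0, y) = 3*y**2 + 14*y + 16; vanishes at y ∈ {-2}. (0, -2): f_x = 0, f = 0 — SINGULAR.
  x = 1: f_y(1, y) = 3*y**2 + 16*y + 21; vanishes at y ∈ {-3}. (1, -3): f_x = -10 ≠ 0.
  x = 2: f_y(2, y) = 3*y**2 + 18*y + 28; no integer root y with |y| ≤ 4.
  x = 3: f_y(3, y) = 3*y**2 + 20*y + 37; no integer root y with |y| ≤ 4.
  x = 4: f_y(4, y) = 3*y**2 + 22*y + 48; no integer root y with |y| ≤ 4.
Only singular point on the grid: (0, -2).
Classify: substitute x = 0 + u, y = -2 + v and expand: f = -3*u**3 + u**2*v + u*v**2 + v**3 + v**2.
No constant or linear terms (consistent with a singular point). Quadratic part: v**2. Cubic part: -3*u**3 + u**2*v + u*v**2 + v**3.
The quadratic part v**2 is a perfect square, so there is a single (double) tangent line v = 0, i.e. y = -2. Restricting the cubic part to that line (v = 0) leaves -3*u**3 ≠ 0, so f is not divisible by v and the branch is v² ≈ 3*u**3 to lowest order — this is a cusp.
Classification: cusp.


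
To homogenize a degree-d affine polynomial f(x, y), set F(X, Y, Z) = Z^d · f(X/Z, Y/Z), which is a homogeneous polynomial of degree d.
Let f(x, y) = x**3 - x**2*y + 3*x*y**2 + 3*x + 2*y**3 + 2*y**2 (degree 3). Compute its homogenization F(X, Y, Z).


F(X, Y, Z) = X**3 - X**2*Y + 3*X*Y**2 + 3*X*Z**2 + 2*Y**3 + 2*Y**2*Z

deg(f) = 3.
Substitute x = X/Z, y = Y/Z into f, then multiply by Z^3.
  monomial 1·x^3·y^0 ↦ 1·X^3·Y^0·Z^0.
  monomial -1·x^2·y^1 ↦ -1·X^2·Y^1·Z^0.
  monomial 3·x^1·y^2 ↦ 3·X^1·Y^2·Z^0.
  monomial 3·x^1·y^0 ↦ 3·X^1·Y^0·Z^2.
  monomial 2·x^0·y^3 ↦ 2·X^0·Y^3·Z^0.
  monomial 2·x^0·y^2 ↦ 2·X^0·Y^2·Z^1.
Collecting: F(X, Y, Z) = X**3 - X**2*Y + 3*X*Y**2 + 3*X*Z**2 + 2*Y**3 + 2*Y**2*Z.
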